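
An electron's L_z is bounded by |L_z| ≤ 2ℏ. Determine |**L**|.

Since max m_l = l, l = 2.
|L| = √(l(l+1)) ℏ = √6 ℏ.

|L| = √6 ℏ ≈ 2.449ℏ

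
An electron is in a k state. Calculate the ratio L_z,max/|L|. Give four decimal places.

A k state has l = 7.
|L| = 2√14 ℏ ≈ 7.4833ℏ, while L_z,max = lℏ = 7ℏ.
L_z,max/|L| = 7/√56 = 0.9354.

L_z,max/|L| = 0.9354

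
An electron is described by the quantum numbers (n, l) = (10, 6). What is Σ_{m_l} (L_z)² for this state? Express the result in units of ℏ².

Σ(L_z)² = 182 ℏ²

The allowed m_l values are -6, -5, -4, -3, -2, -1, 0, 1, 2, 3, 4, 5, 6.
Σ m_l² = l(l+1)(2l+1)/3 = 6·7·13/3 = 182.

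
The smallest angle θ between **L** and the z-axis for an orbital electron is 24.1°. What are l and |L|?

At minimum angle, m_l = l, so cos θ = l/√(l(l+1)); cos²θ = l/(l+1) = 0.8333.
l = cos²θ/sin²θ ≈ 5.
Then |L| = ℏ√(5·6) = √30 ℏ.

l = 5, |L| = √30 ℏ ≈ 5.477ℏ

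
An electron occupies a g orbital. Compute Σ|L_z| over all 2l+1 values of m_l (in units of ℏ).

A g state has l = 4.
m_l runs from −4 to 4, i.e. {-4, -3, -2, -1, 0, 1, 2, 3, 4}.
Σ|m_l| = l(l+1) = 20.

Σ|L_z| = 20 ℏ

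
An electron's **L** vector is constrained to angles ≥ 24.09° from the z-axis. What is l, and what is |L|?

cos²θ_min = l/(l+1) = 0.8334.
l = cos²θ/sin²θ ≈ 5.
Then |L| = ℏ√(5·6) = √30 ℏ.

l = 5, |L| = √30 ℏ ≈ 5.477ℏ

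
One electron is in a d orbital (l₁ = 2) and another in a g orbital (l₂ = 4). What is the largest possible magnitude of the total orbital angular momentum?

Angular momentum addition gives L = |l₁ − l₂|, …, l₁ + l₂.
L ∈ {2, 3, 4, 5, 6}.
The largest magnitude corresponds to L = 6: |L_tot| = ℏ√(6·7) = √42 ℏ.

|L_tot|_max = √42 ℏ ≈ 6.481ℏ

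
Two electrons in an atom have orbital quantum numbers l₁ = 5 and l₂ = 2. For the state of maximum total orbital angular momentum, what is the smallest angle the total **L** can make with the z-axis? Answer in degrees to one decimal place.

θ_min ≈ 20.7°

Angular momentum addition gives L = |l₁ − l₂|, …, l₁ + l₂.
L ∈ {3, 4, 5, 6, 7}.
The maximum is L = 7, with |L_tot| = ℏ√(7·8) = 2√14 ℏ.
The minimum angle with z is arccos(7/√56) ≈ 20.7°.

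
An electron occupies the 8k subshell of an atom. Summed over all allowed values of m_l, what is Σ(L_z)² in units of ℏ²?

For 8k, l = 7.
The allowed m_l values are -7, -6, -5, -4, -3, -2, -1, 0, 1, 2, 3, 4, 5, 6, 7.
Σ m_l² = l(l+1)(2l+1)/3 = 7·8·15/3 = 280.

Σ(L_z)² = 280 ℏ²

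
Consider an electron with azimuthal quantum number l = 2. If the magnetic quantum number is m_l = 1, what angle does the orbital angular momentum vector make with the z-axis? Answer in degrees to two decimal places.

|L| = ℏ√(l(l+1)) = √6 ℏ.
L_z = m_l ℏ = 1ℏ.
cos θ = L_z/|L| = 1/√6, so θ ≈ 65.91°.

θ ≈ 65.91°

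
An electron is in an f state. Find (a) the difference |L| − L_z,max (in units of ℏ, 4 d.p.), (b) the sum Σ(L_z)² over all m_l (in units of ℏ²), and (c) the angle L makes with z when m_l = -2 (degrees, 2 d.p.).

|L|−L_z,max ≈ 0.4641ℏ; Σ(L_z)² = 28 ℏ²; θ(m_l=-2) ≈ 125.26°

The letter f corresponds to l = 3.
|L| − L_z,max = (2√3 − 3)ℏ ≈ 0.4641ℏ.
Σ m_l² = 28, so Σ(L_z)² = 28 ℏ².
For m_l = -2: cos θ = -2/√12, θ ≈ 125.26°.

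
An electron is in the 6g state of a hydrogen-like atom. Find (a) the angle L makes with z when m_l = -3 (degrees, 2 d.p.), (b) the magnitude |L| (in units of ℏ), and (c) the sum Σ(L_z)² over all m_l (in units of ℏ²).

θ(m_l=-3) ≈ 132.13°; |L| = 2√5 ℏ ≈ 4.472ℏ; Σ(L_z)² = 60 ℏ²

6g means n = 6, l = 4.
For m_l = -3: cos θ = -3/√20, θ ≈ 132.13°.
|L| = ℏ√(4·5) = 2√5 ℏ ≈ 4.472ℏ.
Σ m_l² = 60, so Σ(L_z)² = 60 ℏ².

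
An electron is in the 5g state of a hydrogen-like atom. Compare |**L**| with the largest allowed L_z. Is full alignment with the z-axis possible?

No: L_z,max = 4ℏ < |L| = 2√5 ℏ ≈ 4.472ℏ

The 5g subshell has l = 4.
|L| = 2√5 ℏ ≈ 4.4721ℏ, while L_z,max = lℏ = 4ℏ.
Since |L| > L_z,max, the vector can never point exactly along z; the closest it comes is θ_min = arccos(4/√20) ≈ 26.6°.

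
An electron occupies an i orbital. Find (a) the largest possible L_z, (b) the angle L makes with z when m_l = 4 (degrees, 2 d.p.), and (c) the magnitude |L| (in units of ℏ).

L_z,max = 6ℏ; θ(m_l=4) ≈ 51.89°; |L| = √42 ℏ ≈ 6.481ℏ

An i state has l = 6.
L_z,max = lℏ = 6ℏ.
For m_l = 4: cos θ = 4/√42, θ ≈ 51.89°.
|L| = ℏ√(6·7) = √42 ℏ ≈ 6.481ℏ.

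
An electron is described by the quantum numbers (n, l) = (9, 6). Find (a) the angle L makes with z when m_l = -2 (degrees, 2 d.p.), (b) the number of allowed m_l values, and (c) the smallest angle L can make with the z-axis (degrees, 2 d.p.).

θ(m_l=-2) ≈ 107.98°; 13 values; θ_min ≈ 22.21°

For m_l = -2: cos θ = -2/√42, θ ≈ 107.98°.
There are 2l+1 = 13 values of m_l.
cos θ_min = 6/√42, so θ_min ≈ 22.21°.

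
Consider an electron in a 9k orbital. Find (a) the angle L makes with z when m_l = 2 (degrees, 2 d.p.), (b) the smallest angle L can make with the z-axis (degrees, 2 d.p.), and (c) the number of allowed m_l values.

θ(m_l=2) ≈ 74.50°; θ_min ≈ 20.70°; 15 values

9k means n = 9, l = 7.
For m_l = 2: cos θ = 2/√56, θ ≈ 74.50°.
cos θ_min = 7/√56, so θ_min ≈ 20.70°.
There are 2l+1 = 15 values of m_l.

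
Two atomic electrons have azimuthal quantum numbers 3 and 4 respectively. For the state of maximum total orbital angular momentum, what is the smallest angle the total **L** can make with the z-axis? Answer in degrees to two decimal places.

The total orbital quantum number L ranges from |l₁ − l₂| to l₁ + l₂ in integer steps.
So L can be 1, 2, 3, 4, 5, 6, 7.
The maximum is L = 7, with |L_tot| = ℏ√(7·8) = 2√14 ℏ.
The minimum angle with z is arccos(7/√56) ≈ 20.70°.

θ_min ≈ 20.70°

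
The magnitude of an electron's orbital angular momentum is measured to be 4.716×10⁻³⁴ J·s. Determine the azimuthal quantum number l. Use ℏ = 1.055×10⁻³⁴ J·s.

Dividing by ℏ: |L|/ℏ ≈ 4.470.
Set l(l+1) = 19.98; the integer solution is l = 4.

l = 4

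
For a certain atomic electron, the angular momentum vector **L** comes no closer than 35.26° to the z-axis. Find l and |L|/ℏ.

At minimum angle, m_l = l, so cos θ = l/√(l(l+1)); cos²θ = l/(l+1) = 0.6667.
Thus l = 0.6667/(1 − 0.6667) ≈ 2.
Then |L| = ℏ√(2·3) = √6 ℏ.

l = 2, |L| = √6 ℏ ≈ 2.449ℏ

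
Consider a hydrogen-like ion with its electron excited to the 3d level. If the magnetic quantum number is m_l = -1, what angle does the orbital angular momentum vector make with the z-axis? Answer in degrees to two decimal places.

The 3d level has l = 2.
|L| = ℏ√(l(l+1)) = √6 ℏ.
L_z = m_l ℏ = −1ℏ.
cos θ = L_z/|L| = -1/√6, so θ ≈ 114.09°.

θ ≈ 114.09°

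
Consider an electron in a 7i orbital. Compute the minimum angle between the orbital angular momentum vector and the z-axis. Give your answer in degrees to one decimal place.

The 7i subshell has l = 6.
|L| = √(l(l+1)) ℏ = √42 ℏ.
The smallest angle corresponds to the largest L_z, i.e. m_l = l = 6, giving L_z = 6ℏ.
cos θ_min = 6/√42, so θ_min ≈ 22.2°.

θ_min ≈ 22.2°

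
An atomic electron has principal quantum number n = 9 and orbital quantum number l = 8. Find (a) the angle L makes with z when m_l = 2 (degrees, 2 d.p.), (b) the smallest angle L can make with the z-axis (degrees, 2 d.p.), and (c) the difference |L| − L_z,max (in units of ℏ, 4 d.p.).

For m_l = 2: cos θ = 2/√72, θ ≈ 76.37°.
cos θ_min = 8/√72, so θ_min ≈ 19.47°.
|L| − L_z,max = (6√2 − 8)ℏ ≈ 0.4853ℏ.

θ(m_l=2) ≈ 76.37°; θ_min ≈ 19.47°; |L|−L_z,max ≈ 0.4853ℏ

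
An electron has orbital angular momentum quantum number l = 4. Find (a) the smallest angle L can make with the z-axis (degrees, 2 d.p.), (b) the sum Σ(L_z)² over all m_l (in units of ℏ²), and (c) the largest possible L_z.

θ_min ≈ 26.57°; Σ(L_z)² = 60 ℏ²; L_z,max = 4ℏ

cos θ_min = 4/√20, so θ_min ≈ 26.57°.
Σ m_l² = 60, so Σ(L_z)² = 60 ℏ².
L_z,max = lℏ = 4ℏ.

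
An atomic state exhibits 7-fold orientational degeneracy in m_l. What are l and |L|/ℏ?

l = 3, |L| = 2√3 ℏ ≈ 3.464ℏ

2l + 1 = 7 ⇒ l = 3.
Then |L| = √(l(l+1)) ℏ = 2√3 ℏ.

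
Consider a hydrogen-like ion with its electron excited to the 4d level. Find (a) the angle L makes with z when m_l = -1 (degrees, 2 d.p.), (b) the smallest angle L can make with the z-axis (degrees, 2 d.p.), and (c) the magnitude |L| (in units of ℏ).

The 4d level has l = 2.
For m_l = -1: cos θ = -1/√6, θ ≈ 114.09°.
cos θ_min = 2/√6, so θ_min ≈ 35.26°.
|L| = ℏ√(2·3) = √6 ℏ ≈ 2.449ℏ.

θ(m_l=-1) ≈ 114.09°; θ_min ≈ 35.26°; |L| = √6 ℏ ≈ 2.449ℏ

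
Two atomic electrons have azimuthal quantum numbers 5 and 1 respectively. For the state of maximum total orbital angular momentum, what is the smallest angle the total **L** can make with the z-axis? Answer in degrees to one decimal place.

θ_min ≈ 22.2°

Angular momentum addition gives L = |l₁ − l₂|, …, l₁ + l₂.
L ∈ {4, 5, 6}.
The maximum is L = 6, with |L_tot| = ℏ√(6·7) = √42 ℏ.
The minimum angle with z is arccos(6/√42) ≈ 22.2°.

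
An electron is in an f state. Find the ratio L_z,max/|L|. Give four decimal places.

L_z,max/|L| = 0.8660

An f state has l = 3.
|L| = 2√3 ℏ ≈ 3.4641ℏ, while L_z,max = lℏ = 3ℏ.
L_z,max/|L| = 3/√12 = 0.8660.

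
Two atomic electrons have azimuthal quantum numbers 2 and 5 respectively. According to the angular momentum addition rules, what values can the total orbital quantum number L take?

Angular momentum addition gives L = |l₁ − l₂|, …, l₁ + l₂.
Allowed values: L = 3, 4, 5, 6, 7.

L = 3, 4, 5, 6, 7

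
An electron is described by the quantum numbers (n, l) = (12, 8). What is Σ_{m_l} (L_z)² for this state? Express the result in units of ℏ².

Σ(L_z)² = 408 ℏ²

The allowed m_l values are -8, -7, -6, -5, -4, -3, -2, -1, 0, 1, 2, 3, 4, 5, 6, 7, 8.
Σ m_l² = l(l+1)(2l+1)/3 = 8·9·17/3 = 408.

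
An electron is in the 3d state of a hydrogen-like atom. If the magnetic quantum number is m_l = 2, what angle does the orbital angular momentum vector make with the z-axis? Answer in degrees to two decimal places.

The 3d subshell has l = 2.
|L|² = l(l+1)ℏ² = 6ℏ², so |L| = √6 ℏ.
L_z = m_l ℏ = 2ℏ.
cos θ = L_z/|L| = 2/√6, so θ ≈ 35.26°.

θ ≈ 35.26°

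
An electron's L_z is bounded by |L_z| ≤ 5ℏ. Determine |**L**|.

|L| = √30 ℏ ≈ 5.477ℏ

Since max m_l = l, l = 5.
|L| = √(l(l+1)) ℏ = √30 ℏ.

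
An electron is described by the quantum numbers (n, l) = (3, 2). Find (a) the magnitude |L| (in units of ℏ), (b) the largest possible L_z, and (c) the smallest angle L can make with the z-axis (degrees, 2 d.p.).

|L| = ℏ√(2·3) = √6 ℏ ≈ 2.449ℏ.
L_z,max = lℏ = 2ℏ.
cos θ_min = 2/√6, so θ_min ≈ 35.26°.

|L| = √6 ℏ ≈ 2.449ℏ; L_z,max = 2ℏ; θ_min ≈ 35.26°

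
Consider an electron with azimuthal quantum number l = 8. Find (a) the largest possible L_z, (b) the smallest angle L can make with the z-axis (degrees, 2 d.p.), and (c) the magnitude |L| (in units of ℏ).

L_z,max = 8ℏ; θ_min ≈ 19.47°; |L| = 6√2 ℏ ≈ 8.485ℏ

L_z,max = lℏ = 8ℏ.
cos θ_min = 8/√72, so θ_min ≈ 19.47°.
|L| = ℏ√(8·9) = 6√2 ℏ ≈ 8.485ℏ.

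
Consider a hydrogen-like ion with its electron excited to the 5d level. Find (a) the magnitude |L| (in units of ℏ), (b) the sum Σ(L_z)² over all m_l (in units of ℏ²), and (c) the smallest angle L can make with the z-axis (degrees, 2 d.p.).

|L| = √6 ℏ ≈ 2.449ℏ; Σ(L_z)² = 10 ℏ²; θ_min ≈ 35.26°

The 5d level has l = 2.
|L| = ℏ√(2·3) = √6 ℏ ≈ 2.449ℏ.
Σ m_l² = 10, so Σ(L_z)² = 10 ℏ².
cos θ_min = 2/√6, so θ_min ≈ 35.26°.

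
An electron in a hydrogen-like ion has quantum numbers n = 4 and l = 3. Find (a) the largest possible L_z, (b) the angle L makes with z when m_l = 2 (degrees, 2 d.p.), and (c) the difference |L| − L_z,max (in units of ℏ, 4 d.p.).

L_z,max = lℏ = 3ℏ.
For m_l = 2: cos θ = 2/√12, θ ≈ 54.74°.
|L| − L_z,max = (2√3 − 3)ℏ ≈ 0.4641ℏ.

L_z,max = 3ℏ; θ(m_l=2) ≈ 54.74°; |L|−L_z,max ≈ 0.4641ℏ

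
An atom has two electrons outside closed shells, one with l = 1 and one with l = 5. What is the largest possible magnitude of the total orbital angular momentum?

L runs from |1 − 5| = 4 to 1 + 5 = 6.
L ∈ {4, 5, 6}.
The largest magnitude corresponds to L = 6: |L_tot| = ℏ√(6·7) = √42 ℏ.

|L_tot|_max = √42 ℏ ≈ 6.481ℏ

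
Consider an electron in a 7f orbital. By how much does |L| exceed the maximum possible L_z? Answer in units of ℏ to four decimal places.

|L| − L_z,max ≈ 0.4641ℏ

For 7f, l = 3.
|L| = 2√3 ℏ ≈ 3.4641ℏ, while L_z,max = lℏ = 3ℏ.
The difference is (2√3 − 3)ℏ ≈ 0.4641ℏ.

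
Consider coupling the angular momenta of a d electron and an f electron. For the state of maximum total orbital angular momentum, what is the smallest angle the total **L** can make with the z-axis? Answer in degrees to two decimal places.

θ_min ≈ 24.09°

By the triangle rule, |l₁ − l₂| ≤ L ≤ l₁ + l₂.
Allowed values: L = 1, 2, 3, 4, 5.
The maximum is L = 5, with |L_tot| = ℏ√(5·6) = √30 ℏ.
The minimum angle with z is arccos(5/√30) ≈ 24.09°.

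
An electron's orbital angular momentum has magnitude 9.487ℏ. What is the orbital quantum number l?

l = 9

(|L|/ℏ)² = l(l+1) = 90.
l² + l − 90 = 0 ⇒ l = 9.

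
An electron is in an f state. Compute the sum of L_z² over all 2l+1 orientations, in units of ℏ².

Σ(L_z)² = 28 ℏ²

The letter f corresponds to l = 3.
m_l ∈ {-3, -2, -1, 0, 1, 2, 3}.
Summing m² from −3 to 3: Σ m_l² = 28.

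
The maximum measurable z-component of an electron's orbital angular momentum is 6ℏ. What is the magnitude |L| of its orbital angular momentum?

|L| = √42 ℏ ≈ 6.481ℏ

Since max m_l = l, l = 6.
|L| = ℏ√(l(l+1)) = √42 ℏ.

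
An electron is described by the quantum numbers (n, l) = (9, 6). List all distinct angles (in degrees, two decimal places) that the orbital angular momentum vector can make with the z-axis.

θ ∈ {22.21°, 39.51°, 51.89°, 62.42°, 72.02°, 81.12°, 90.00°, 98.88°, 107.98°, 117.58°, 128.11°, 140.49°, 157.79°}

|L| = ℏ√(l(l+1)) = √42 ℏ.
cos θ = m_l/√42 for each m_l ∈ {-6, -5, -4, -3, -2, -1, 0, 1, 2, 3, 4, 5, 6}.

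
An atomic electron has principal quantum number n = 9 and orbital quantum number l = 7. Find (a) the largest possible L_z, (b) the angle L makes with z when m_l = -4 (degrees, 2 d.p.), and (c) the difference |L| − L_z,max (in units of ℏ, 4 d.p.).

L_z,max = lℏ = 7ℏ.
For m_l = -4: cos θ = -4/√56, θ ≈ 122.31°.
|L| − L_z,max = (2√14 − 7)ℏ ≈ 0.4833ℏ.

L_z,max = 7ℏ; θ(m_l=-4) ≈ 122.31°; |L|−L_z,max ≈ 0.4833ℏ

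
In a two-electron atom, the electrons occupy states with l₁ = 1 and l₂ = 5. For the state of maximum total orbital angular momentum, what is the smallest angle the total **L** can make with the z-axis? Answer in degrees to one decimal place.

θ_min ≈ 22.2°

L runs from |1 − 5| = 4 to 1 + 5 = 6.
So L can be 4, 5, 6.
The maximum is L = 6, with |L_tot| = ℏ√(6·7) = √42 ℏ.
The minimum angle with z is arccos(6/√42) ≈ 22.2°.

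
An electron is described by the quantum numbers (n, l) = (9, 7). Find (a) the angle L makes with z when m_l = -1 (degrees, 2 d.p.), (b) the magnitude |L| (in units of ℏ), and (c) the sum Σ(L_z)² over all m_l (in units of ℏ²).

For m_l = -1: cos θ = -1/√56, θ ≈ 97.68°.
|L| = ℏ√(7·8) = 2√14 ℏ ≈ 7.483ℏ.
Σ m_l² = 280, so Σ(L_z)² = 280 ℏ².

θ(m_l=-1) ≈ 97.68°; |L| = 2√14 ℏ ≈ 7.483ℏ; Σ(L_z)² = 280 ℏ²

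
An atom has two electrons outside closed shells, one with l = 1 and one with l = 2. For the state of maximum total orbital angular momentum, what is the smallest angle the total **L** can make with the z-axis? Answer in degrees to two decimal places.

θ_min ≈ 30.00°

L runs from |1 − 2| = 1 to 1 + 2 = 3.
L ∈ {1, 2, 3}.
The maximum is L = 3, with |L_tot| = ℏ√(3·4) = 2√3 ℏ.
The minimum angle with z is arccos(3/√12) ≈ 30.00°.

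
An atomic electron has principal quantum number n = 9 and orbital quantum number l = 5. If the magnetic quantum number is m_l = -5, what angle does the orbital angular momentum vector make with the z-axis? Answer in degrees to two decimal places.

θ ≈ 155.91°

|L| = √(l(l+1)) ℏ = √30 ℏ.
L_z = m_l ℏ = −5ℏ.
cos θ = L_z/|L| = -5/√30, so θ ≈ 155.91°.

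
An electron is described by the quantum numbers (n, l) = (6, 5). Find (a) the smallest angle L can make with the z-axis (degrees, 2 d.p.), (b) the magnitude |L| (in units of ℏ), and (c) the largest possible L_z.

θ_min ≈ 24.09°; |L| = √30 ℏ ≈ 5.477ℏ; L_z,max = 5ℏ

cos θ_min = 5/√30, so θ_min ≈ 24.09°.
|L| = ℏ√(5·6) = √30 ℏ ≈ 5.477ℏ.
L_z,max = lℏ = 5ℏ.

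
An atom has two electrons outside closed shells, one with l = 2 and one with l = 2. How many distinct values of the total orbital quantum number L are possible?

Angular momentum addition gives L = |l₁ − l₂|, …, l₁ + l₂.
L ∈ {0, 1, 2, 3, 4}.
That is 5 values.

5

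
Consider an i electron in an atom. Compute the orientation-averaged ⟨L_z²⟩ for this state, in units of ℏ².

⟨L_z²⟩ = 14 ℏ²

An i state has l = 6.
The allowed m_l values are -6, -5, -4, -3, -2, -1, 0, 1, 2, 3, 4, 5, 6.
⟨L_z²⟩ = ℏ²·l(l+1)/3 = 14ℏ².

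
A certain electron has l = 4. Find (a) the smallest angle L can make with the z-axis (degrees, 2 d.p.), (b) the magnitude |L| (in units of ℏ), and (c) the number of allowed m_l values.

cos θ_min = 4/√20, so θ_min ≈ 26.57°.
|L| = ℏ√(4·5) = 2√5 ℏ ≈ 4.472ℏ.
There are 2l+1 = 9 values of m_l.

θ_min ≈ 26.57°; |L| = 2√5 ℏ ≈ 4.472ℏ; 9 values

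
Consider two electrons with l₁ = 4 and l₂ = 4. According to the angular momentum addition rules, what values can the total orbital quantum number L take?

By the triangle rule, |l₁ − l₂| ≤ L ≤ l₁ + l₂.
So L can be 0, 1, 2, 3, 4, 5, 6, 7, 8.

L = 0, 1, 2, 3, 4, 5, 6, 7, 8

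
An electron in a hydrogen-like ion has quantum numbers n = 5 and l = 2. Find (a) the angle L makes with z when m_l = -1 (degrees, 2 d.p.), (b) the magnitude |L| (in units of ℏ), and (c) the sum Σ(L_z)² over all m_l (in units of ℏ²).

For m_l = -1: cos θ = -1/√6, θ ≈ 114.09°.
|L| = ℏ√(2·3) = √6 ℏ ≈ 2.449ℏ.
Σ m_l² = 10, so Σ(L_z)² = 10 ℏ².

θ(m_l=-1) ≈ 114.09°; |L| = √6 ℏ ≈ 2.449ℏ; Σ(L_z)² = 10 ℏ²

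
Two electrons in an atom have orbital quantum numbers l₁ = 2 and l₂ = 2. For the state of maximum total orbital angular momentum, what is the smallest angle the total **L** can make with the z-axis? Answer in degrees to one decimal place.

θ_min ≈ 26.6°

L runs from |2 − 2| = 0 to 2 + 2 = 4.
L ∈ {0, 1, 2, 3, 4}.
The maximum is L = 4, with |L_tot| = ℏ√(4·5) = 2√5 ℏ.
The minimum angle with z is arccos(4/√20) ≈ 26.6°.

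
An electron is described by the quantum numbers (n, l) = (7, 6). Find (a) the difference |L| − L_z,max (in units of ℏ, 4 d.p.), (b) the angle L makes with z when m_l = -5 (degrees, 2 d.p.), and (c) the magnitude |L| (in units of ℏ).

|L|−L_z,max ≈ 0.4807ℏ; θ(m_l=-5) ≈ 140.49°; |L| = √42 ℏ ≈ 6.481ℏ

|L| − L_z,max = (√42 − 6)ℏ ≈ 0.4807ℏ.
For m_l = -5: cos θ = -5/√42, θ ≈ 140.49°.
|L| = ℏ√(6·7) = √42 ℏ ≈ 6.481ℏ.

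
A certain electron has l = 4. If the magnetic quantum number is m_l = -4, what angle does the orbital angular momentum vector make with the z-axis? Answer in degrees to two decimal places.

|L| = √(l(l+1)) ℏ = 2√5 ℏ.
L_z = m_l ℏ = −4ℏ.
cos θ = L_z/|L| = -4/√20, so θ ≈ 153.43°.

θ ≈ 153.43°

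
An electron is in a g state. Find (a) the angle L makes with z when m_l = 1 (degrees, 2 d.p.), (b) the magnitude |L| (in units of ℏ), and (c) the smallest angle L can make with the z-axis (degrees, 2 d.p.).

θ(m_l=1) ≈ 77.08°; |L| = 2√5 ℏ ≈ 4.472ℏ; θ_min ≈ 26.57°

For a g orbital, l = 4.
For m_l = 1: cos θ = 1/√20, θ ≈ 77.08°.
|L| = ℏ√(4·5) = 2√5 ℏ ≈ 4.472ℏ.
cos θ_min = 4/√20, so θ_min ≈ 26.57°.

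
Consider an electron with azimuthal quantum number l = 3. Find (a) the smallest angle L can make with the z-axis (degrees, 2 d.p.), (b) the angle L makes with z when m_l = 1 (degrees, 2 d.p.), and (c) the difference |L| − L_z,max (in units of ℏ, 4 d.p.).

cos θ_min = 3/√12, so θ_min ≈ 30.00°.
For m_l = 1: cos θ = 1/√12, θ ≈ 73.22°.
|L| − L_z,max = (2√3 − 3)ℏ ≈ 0.4641ℏ.

θ_min ≈ 30.00°; θ(m_l=1) ≈ 73.22°; |L|−L_z,max ≈ 0.4641ℏ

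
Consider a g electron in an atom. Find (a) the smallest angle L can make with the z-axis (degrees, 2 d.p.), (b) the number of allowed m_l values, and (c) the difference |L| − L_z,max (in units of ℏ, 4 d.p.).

θ_min ≈ 26.57°; 9 values; |L|−L_z,max ≈ 0.4721ℏ

A g state has l = 4.
cos θ_min = 4/√20, so θ_min ≈ 26.57°.
There are 2l+1 = 9 values of m_l.
|L| − L_z,max = (2√5 − 4)ℏ ≈ 0.4721ℏ.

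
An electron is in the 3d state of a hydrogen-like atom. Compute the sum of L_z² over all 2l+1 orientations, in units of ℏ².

Σ(L_z)² = 10 ℏ²

The 3d subshell has l = 2.
m_l ∈ {-2, -1, 0, 1, 2}.
Summing m² from −2 to 2: Σ m_l² = 10.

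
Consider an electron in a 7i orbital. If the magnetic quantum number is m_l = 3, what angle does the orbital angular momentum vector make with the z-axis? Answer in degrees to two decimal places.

For 7i, l = 6.
|L| = ℏ√(l(l+1)) = √42 ℏ.
L_z = m_l ℏ = 3ℏ.
cos θ = L_z/|L| = 3/√42, so θ ≈ 62.42°.

θ ≈ 62.42°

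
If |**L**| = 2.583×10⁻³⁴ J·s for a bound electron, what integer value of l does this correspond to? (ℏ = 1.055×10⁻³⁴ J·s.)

In units of ℏ, |L| ≈ 2.448.
(|L|/ℏ)² = l(l+1) ≈ 5.99 ⇒ l = 2.

l = 2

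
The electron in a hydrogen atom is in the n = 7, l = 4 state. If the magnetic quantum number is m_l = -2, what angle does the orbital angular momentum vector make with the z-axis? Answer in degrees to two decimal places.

θ ≈ 116.57°

|L|² = l(l+1)ℏ² = 20ℏ², so |L| = 2√5 ℏ.
L_z = m_l ℏ = −2ℏ.
cos θ = L_z/|L| = -2/√20, so θ ≈ 116.57°.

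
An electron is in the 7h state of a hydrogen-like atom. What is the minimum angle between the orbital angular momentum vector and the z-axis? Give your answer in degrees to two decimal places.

θ_min ≈ 24.09°

7h means n = 7, l = 5.
|L|² = l(l+1)ℏ² = 30ℏ², so |L| = √30 ℏ.
The smallest angle corresponds to the largest L_z, i.e. m_l = l = 5, giving L_z = 5ℏ.
cos θ_min = 5/√30, so θ_min ≈ 24.09°.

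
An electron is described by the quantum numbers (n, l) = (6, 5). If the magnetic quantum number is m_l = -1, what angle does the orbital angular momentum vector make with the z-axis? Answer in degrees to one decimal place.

θ ≈ 100.5°

|L| = ℏ√(l(l+1)) = √30 ℏ.
L_z = m_l ℏ = −1ℏ.
cos θ = L_z/|L| = -1/√30, so θ ≈ 100.5°.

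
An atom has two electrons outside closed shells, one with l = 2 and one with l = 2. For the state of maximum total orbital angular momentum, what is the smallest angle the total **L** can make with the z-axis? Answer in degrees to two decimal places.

θ_min ≈ 26.57°

By the triangle rule, |l₁ − l₂| ≤ L ≤ l₁ + l₂.
So L can be 0, 1, 2, 3, 4.
The maximum is L = 4, with |L_tot| = ℏ√(4·5) = 2√5 ℏ.
The minimum angle with z is arccos(4/√20) ≈ 26.57°.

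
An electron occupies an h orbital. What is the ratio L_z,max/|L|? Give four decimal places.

L_z,max/|L| = 0.9129

An h state has l = 5.
|L| = √30 ℏ ≈ 5.4772ℏ, while L_z,max = lℏ = 5ℏ.
L_z,max/|L| = 5/√30 = 0.9129.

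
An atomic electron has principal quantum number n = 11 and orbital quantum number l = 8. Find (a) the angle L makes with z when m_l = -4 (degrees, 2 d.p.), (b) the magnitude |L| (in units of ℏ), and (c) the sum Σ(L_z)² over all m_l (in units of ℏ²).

For m_l = -4: cos θ = -4/√72, θ ≈ 118.13°.
|L| = ℏ√(8·9) = 6√2 ℏ ≈ 8.485ℏ.
Σ m_l² = 408, so Σ(L_z)² = 408 ℏ².

θ(m_l=-4) ≈ 118.13°; |L| = 6√2 ℏ ≈ 8.485ℏ; Σ(L_z)² = 408 ℏ²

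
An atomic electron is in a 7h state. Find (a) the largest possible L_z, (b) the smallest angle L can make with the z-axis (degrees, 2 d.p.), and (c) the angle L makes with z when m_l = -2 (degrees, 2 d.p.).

L_z,max = 5ℏ; θ_min ≈ 24.09°; θ(m_l=-2) ≈ 111.42°

For 7h, l = 5.
L_z,max = lℏ = 5ℏ.
cos θ_min = 5/√30, so θ_min ≈ 24.09°.
For m_l = -2: cos θ = -2/√30, θ ≈ 111.42°.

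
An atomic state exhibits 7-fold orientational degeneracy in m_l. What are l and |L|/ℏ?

2l + 1 = 7 ⇒ l = 3.
|L| = ℏ√(l(l+1)) = ℏ√(3·4) = 2√3 ℏ.

l = 3, |L| = 2√3 ℏ ≈ 3.464ℏ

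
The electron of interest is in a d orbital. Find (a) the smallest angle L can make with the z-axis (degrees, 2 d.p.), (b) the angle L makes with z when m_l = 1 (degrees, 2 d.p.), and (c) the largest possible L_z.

D corresponds to l = 2.
cos θ_min = 2/√6, so θ_min ≈ 35.26°.
For m_l = 1: cos θ = 1/√6, θ ≈ 65.91°.
L_z,max = lℏ = 2ℏ.

θ_min ≈ 35.26°; θ(m_l=1) ≈ 65.91°; L_z,max = 2ℏ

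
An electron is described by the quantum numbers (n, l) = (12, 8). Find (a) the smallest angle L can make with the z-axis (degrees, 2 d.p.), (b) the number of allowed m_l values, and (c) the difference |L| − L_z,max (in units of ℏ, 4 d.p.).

θ_min ≈ 19.47°; 17 values; |L|−L_z,max ≈ 0.4853ℏ

cos θ_min = 8/√72, so θ_min ≈ 19.47°.
There are 2l+1 = 17 values of m_l.
|L| − L_z,max = (6√2 − 8)ℏ ≈ 0.4853ℏ.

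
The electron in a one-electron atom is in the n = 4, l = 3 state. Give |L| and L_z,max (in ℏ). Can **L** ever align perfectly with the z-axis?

No: L_z,max = 3ℏ < |L| = 2√3 ℏ ≈ 3.464ℏ

|L| = 2√3 ℏ ≈ 3.4641ℏ, while L_z,max = lℏ = 3ℏ.
Since |L| > L_z,max, the vector can never point exactly along z; the closest it comes is θ_min = arccos(3/√12) ≈ 30.0°.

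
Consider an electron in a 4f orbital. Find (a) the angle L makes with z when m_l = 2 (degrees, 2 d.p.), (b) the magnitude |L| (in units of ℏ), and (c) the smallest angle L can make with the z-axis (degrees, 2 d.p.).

θ(m_l=2) ≈ 54.74°; |L| = 2√3 ℏ ≈ 3.464ℏ; θ_min ≈ 30.00°

The 4f subshell has l = 3.
For m_l = 2: cos θ = 2/√12, θ ≈ 54.74°.
|L| = ℏ√(3·4) = 2√3 ℏ ≈ 3.464ℏ.
cos θ_min = 3/√12, so θ_min ≈ 30.00°.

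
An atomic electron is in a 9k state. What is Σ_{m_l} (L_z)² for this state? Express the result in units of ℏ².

Σ(L_z)² = 280 ℏ²

9k means n = 9, l = 7.
m_l runs from −7 to 7, i.e. {-7, -6, -5, -4, -3, -2, -1, 0, 1, 2, 3, 4, 5, 6, 7}.
Σ m_l² = l(l+1)(2l+1)/3 = 7·8·15/3 = 280.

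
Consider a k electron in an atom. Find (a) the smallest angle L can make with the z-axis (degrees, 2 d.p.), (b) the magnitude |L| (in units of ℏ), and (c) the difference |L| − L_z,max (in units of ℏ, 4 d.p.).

θ_min ≈ 20.70°; |L| = 2√14 ℏ ≈ 7.483ℏ; |L|−L_z,max ≈ 0.4833ℏ

The letter k corresponds to l = 7.
cos θ_min = 7/√56, so θ_min ≈ 20.70°.
|L| = ℏ√(7·8) = 2√14 ℏ ≈ 7.483ℏ.
|L| − L_z,max = (2√14 − 7)ℏ ≈ 0.4833ℏ.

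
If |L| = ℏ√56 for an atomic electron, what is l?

l = 7

|L| = ℏ√(l(l+1)), so l(l+1) = 56.
l² + l − 56 = 0 ⇒ l = 7.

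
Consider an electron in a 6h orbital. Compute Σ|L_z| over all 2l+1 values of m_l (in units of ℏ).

For 6h, l = 5.
m_l runs from −5 to 5, i.e. {-5, -4, -3, -2, -1, 0, 1, 2, 3, 4, 5}.
Σ|m_l| = 2·5(5+1)/2 = 30.

Σ|L_z| = 30 ℏ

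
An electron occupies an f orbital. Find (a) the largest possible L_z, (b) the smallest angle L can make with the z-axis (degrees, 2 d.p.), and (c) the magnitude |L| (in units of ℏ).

For an f orbital, l = 3.
L_z,max = lℏ = 3ℏ.
cos θ_min = 3/√12, so θ_min ≈ 30.00°.
|L| = ℏ√(3·4) = 2√3 ℏ ≈ 3.464ℏ.

L_z,max = 3ℏ; θ_min ≈ 30.00°; |L| = 2√3 ℏ ≈ 3.464ℏ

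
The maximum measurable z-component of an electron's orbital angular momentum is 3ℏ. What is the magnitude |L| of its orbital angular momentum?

|L| = 2√3 ℏ ≈ 3.464ℏ

Since max m_l = l, l = 3.
|L| = √(l(l+1)) ℏ = 2√3 ℏ.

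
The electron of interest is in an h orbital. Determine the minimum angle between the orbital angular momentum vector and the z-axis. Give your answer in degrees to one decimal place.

For an h orbital, l = 5.
|L| = √(l(l+1)) ℏ = √30 ℏ.
The smallest angle corresponds to the largest L_z, i.e. m_l = l = 5, giving L_z = 5ℏ.
cos θ_min = 5/√30, so θ_min ≈ 24.1°.

θ_min ≈ 24.1°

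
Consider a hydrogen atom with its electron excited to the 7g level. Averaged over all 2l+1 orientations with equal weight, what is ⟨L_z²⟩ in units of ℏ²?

⟨L_z²⟩ = 6.667 ℏ²

The 7g level has l = 4.
m_l ∈ {-4, -3, -2, -1, 0, 1, 2, 3, 4}.
Average of L_z² over 9 states: 60/9 ℏ² = 6.667 ℏ².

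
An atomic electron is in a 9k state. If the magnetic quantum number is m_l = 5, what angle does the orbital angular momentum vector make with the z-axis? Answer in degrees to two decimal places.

θ ≈ 48.08°

For 9k, l = 7.
|L| = ℏ√(l(l+1)) = 2√14 ℏ.
L_z = m_l ℏ = 5ℏ.
cos θ = L_z/|L| = 5/√56, so θ ≈ 48.08°.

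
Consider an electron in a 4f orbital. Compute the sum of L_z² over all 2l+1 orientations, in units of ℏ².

The 4f subshell has l = 3.
m_l ∈ {-3, -2, -1, 0, 1, 2, 3}.
Σ m_l² = 2·(1 + 4 + 9) = 28.

Σ(L_z)² = 28 ℏ²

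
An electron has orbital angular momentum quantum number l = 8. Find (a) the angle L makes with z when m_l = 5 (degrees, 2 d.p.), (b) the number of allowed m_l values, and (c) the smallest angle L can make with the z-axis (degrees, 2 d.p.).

θ(m_l=5) ≈ 53.90°; 17 values; θ_min ≈ 19.47°

For m_l = 5: cos θ = 5/√72, θ ≈ 53.90°.
There are 2l+1 = 17 values of m_l.
cos θ_min = 8/√72, so θ_min ≈ 19.47°.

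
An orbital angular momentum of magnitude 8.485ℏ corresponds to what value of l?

l = 8

(|L|/ℏ)² = l(l+1) = 72.
The positive root is l = 8.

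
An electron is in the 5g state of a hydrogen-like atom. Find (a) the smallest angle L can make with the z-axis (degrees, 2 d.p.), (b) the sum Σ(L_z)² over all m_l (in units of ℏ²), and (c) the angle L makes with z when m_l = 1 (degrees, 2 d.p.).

5g means n = 5, l = 4.
cos θ_min = 4/√20, so θ_min ≈ 26.57°.
Σ m_l² = 60, so Σ(L_z)² = 60 ℏ².
For m_l = 1: cos θ = 1/√20, θ ≈ 77.08°.

θ_min ≈ 26.57°; Σ(L_z)² = 60 ℏ²; θ(m_l=1) ≈ 77.08°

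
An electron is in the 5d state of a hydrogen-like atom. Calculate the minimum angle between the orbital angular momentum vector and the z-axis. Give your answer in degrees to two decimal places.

θ_min ≈ 35.26°

The 5d subshell has l = 2.
|L| = ℏ√(l(l+1)) = √6 ℏ.
The smallest angle corresponds to the largest L_z, i.e. m_l = l = 2, giving L_z = 2ℏ.
cos θ_min = 2/√6, so θ_min ≈ 35.26°.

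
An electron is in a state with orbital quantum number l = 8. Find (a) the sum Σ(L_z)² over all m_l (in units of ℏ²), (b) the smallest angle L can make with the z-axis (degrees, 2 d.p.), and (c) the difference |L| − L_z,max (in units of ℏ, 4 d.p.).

Σ m_l² = 408, so Σ(L_z)² = 408 ℏ².
cos θ_min = 8/√72, so θ_min ≈ 19.47°.
|L| − L_z,max = (6√2 − 8)ℏ ≈ 0.4853ℏ.

Σ(L_z)² = 408 ℏ²; θ_min ≈ 19.47°; |L|−L_z,max ≈ 0.4853ℏ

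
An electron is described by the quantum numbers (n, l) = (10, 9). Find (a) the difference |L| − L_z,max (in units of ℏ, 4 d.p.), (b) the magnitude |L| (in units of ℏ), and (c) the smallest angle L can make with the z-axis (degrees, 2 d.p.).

|L| − L_z,max = (3√10 − 9)ℏ ≈ 0.4868ℏ.
|L| = ℏ√(9·10) = 3√10 ℏ ≈ 9.487ℏ.
cos θ_min = 9/√90, so θ_min ≈ 18.43°.

|L|−L_z,max ≈ 0.4868ℏ; |L| = 3√10 ℏ ≈ 9.487ℏ; θ_min ≈ 18.43°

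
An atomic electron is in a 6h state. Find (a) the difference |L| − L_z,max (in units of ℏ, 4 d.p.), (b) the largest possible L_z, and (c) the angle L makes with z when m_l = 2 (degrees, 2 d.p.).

|L|−L_z,max ≈ 0.4772ℏ; L_z,max = 5ℏ; θ(m_l=2) ≈ 68.58°

The 6h subshell has l = 5.
|L| − L_z,max = (√30 − 5)ℏ ≈ 0.4772ℏ.
L_z,max = lℏ = 5ℏ.
For m_l = 2: cos θ = 2/√30, θ ≈ 68.58°.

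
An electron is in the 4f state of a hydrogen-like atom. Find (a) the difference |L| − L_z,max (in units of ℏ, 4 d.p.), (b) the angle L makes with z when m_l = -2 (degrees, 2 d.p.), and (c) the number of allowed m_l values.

The 4f subshell has l = 3.
|L| − L_z,max = (2√3 − 3)ℏ ≈ 0.4641ℏ.
For m_l = -2: cos θ = -2/√12, θ ≈ 125.26°.
There are 2l+1 = 7 values of m_l.

|L|−L_z,max ≈ 0.4641ℏ; θ(m_l=-2) ≈ 125.26°; 7 values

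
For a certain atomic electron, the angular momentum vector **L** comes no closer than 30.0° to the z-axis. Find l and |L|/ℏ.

l = 3, |L| = 2√3 ℏ ≈ 3.464ℏ

At minimum angle, m_l = l, so cos θ = l/√(l(l+1)); cos²θ = l/(l+1) = 0.7500.
Solving: l = 3.
Then |L| = ℏ√(3·4) = 2√3 ℏ.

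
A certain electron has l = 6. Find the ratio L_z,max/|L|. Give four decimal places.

|L| = √42 ℏ ≈ 6.4807ℏ, while L_z,max = lℏ = 6ℏ.
L_z,max/|L| = 6/√42 = 0.9258.

L_z,max/|L| = 0.9258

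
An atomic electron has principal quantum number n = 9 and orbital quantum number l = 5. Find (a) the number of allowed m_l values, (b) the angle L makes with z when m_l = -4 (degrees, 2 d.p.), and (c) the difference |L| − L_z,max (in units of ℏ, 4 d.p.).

There are 2l+1 = 11 values of m_l.
For m_l = -4: cos θ = -4/√30, θ ≈ 136.91°.
|L| − L_z,max = (√30 − 5)ℏ ≈ 0.4772ℏ.

11 values; θ(m_l=-4) ≈ 136.91°; |L|−L_z,max ≈ 0.4772ℏ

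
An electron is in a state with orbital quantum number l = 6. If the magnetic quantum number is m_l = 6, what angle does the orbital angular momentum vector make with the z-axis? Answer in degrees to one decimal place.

θ ≈ 22.2°

|L| = ℏ√(l(l+1)) = √42 ℏ.
L_z = m_l ℏ = 6ℏ.
cos θ = L_z/|L| = 6/√42, so θ ≈ 22.2°.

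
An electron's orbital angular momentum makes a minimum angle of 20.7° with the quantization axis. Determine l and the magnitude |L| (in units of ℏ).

l = 7, |L| = 2√14 ℏ ≈ 7.483ℏ

At minimum angle, m_l = l, so cos θ = l/√(l(l+1)); cos²θ = l/(l+1) = 0.8751.
Solving: l = 7.
Then |L| = ℏ√(7·8) = 2√14 ℏ.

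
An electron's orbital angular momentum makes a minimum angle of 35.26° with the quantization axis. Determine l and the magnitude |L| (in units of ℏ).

l = 2, |L| = √6 ℏ ≈ 2.449ℏ

cos²θ_min = l/(l+1) = 0.6667.
l = cos²θ/sin²θ ≈ 2.
Then |L| = ℏ√(2·3) = √6 ℏ.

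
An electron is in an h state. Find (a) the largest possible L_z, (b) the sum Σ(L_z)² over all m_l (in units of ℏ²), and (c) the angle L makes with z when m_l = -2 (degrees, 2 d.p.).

L_z,max = 5ℏ; Σ(L_z)² = 110 ℏ²; θ(m_l=-2) ≈ 111.42°

The letter h corresponds to l = 5.
L_z,max = lℏ = 5ℏ.
Σ m_l² = 110, so Σ(L_z)² = 110 ℏ².
For m_l = -2: cos θ = -2/√30, θ ≈ 111.42°.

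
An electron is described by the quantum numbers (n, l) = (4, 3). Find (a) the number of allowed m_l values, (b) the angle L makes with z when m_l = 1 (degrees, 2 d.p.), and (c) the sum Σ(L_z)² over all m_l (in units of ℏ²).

There are 2l+1 = 7 values of m_l.
For m_l = 1: cos θ = 1/√12, θ ≈ 73.22°.
Σ m_l² = 28, so Σ(L_z)² = 28 ℏ².

7 values; θ(m_l=1) ≈ 73.22°; Σ(L_z)² = 28 ℏ²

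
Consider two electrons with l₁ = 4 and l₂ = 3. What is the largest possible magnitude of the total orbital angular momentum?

|L_tot|_max = 2√14 ℏ ≈ 7.483ℏ

The total orbital quantum number L ranges from |l₁ − l₂| to l₁ + l₂ in integer steps.
So L can be 1, 2, 3, 4, 5, 6, 7.
The largest magnitude corresponds to L = 7: |L_tot| = ℏ√(7·8) = 2√14 ℏ.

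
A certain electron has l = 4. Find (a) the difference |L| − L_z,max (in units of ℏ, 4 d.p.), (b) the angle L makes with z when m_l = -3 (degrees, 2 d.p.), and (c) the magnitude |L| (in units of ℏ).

|L|−L_z,max ≈ 0.4721ℏ; θ(m_l=-3) ≈ 132.13°; |L| = 2√5 ℏ ≈ 4.472ℏ

|L| − L_z,max = (2√5 − 4)ℏ ≈ 0.4721ℏ.
For m_l = -3: cos θ = -3/√20, θ ≈ 132.13°.
|L| = ℏ√(4·5) = 2√5 ℏ ≈ 4.472ℏ.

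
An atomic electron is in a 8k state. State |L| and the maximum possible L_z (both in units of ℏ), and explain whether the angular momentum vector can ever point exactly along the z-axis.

No: L_z,max = 7ℏ < |L| = 2√14 ℏ ≈ 7.483ℏ

8k means n = 8, l = 7.
|L| = 2√14 ℏ ≈ 7.4833ℏ, while L_z,max = lℏ = 7ℏ.
Since |L| > L_z,max, the vector can never point exactly along z; the closest it comes is θ_min = arccos(7/√56) ≈ 20.7°.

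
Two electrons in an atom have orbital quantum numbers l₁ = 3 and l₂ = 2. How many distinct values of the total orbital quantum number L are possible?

5

The total orbital quantum number L ranges from |l₁ − l₂| to l₁ + l₂ in integer steps.
So L can be 1, 2, 3, 4, 5.
That is 5 values.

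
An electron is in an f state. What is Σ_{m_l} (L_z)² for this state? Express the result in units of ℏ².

Σ(L_z)² = 28 ℏ²

For an f orbital, l = 3.
The allowed m_l values are -3, -2, -1, 0, 1, 2, 3.
Σ m_l² = 2·(1 + 4 + 9) = 28.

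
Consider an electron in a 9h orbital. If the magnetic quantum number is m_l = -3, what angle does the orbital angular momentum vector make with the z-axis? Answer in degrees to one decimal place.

The 9h subshell has l = 5.
|L| = √(l(l+1)) ℏ = √30 ℏ.
L_z = m_l ℏ = −3ℏ.
cos θ = L_z/|L| = -3/√30, so θ ≈ 123.2°.

θ ≈ 123.2°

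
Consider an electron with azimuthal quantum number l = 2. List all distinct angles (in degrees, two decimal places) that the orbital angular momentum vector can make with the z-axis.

θ ∈ {35.26°, 65.91°, 90.00°, 114.09°, 144.74°}

|L| = √(l(l+1)) ℏ = √6 ℏ.
cos θ = m_l/√6 for each m_l ∈ {-2, -1, 0, 1, 2}.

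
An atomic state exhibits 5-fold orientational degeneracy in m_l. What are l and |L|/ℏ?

2l + 1 = 5 ⇒ l = 2.
|L| = ℏ√(l(l+1)) = ℏ√(2·3) = √6 ℏ.

l = 2, |L| = √6 ℏ ≈ 2.449ℏ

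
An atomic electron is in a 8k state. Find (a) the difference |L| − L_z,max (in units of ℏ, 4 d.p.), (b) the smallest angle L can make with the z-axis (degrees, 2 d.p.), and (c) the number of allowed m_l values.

The 8k subshell has l = 7.
|L| − L_z,max = (2√14 − 7)ℏ ≈ 0.4833ℏ.
cos θ_min = 7/√56, so θ_min ≈ 20.70°.
There are 2l+1 = 15 values of m_l.

|L|−L_z,max ≈ 0.4833ℏ; θ_min ≈ 20.70°; 15 values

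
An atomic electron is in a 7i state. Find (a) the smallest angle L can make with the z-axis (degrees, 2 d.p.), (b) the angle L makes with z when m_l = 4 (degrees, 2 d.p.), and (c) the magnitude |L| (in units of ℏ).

7i means n = 7, l = 6.
cos θ_min = 6/√42, so θ_min ≈ 22.21°.
For m_l = 4: cos θ = 4/√42, θ ≈ 51.89°.
|L| = ℏ√(6·7) = √42 ℏ ≈ 6.481ℏ.

θ_min ≈ 22.21°; θ(m_l=4) ≈ 51.89°; |L| = √42 ℏ ≈ 6.481ℏ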